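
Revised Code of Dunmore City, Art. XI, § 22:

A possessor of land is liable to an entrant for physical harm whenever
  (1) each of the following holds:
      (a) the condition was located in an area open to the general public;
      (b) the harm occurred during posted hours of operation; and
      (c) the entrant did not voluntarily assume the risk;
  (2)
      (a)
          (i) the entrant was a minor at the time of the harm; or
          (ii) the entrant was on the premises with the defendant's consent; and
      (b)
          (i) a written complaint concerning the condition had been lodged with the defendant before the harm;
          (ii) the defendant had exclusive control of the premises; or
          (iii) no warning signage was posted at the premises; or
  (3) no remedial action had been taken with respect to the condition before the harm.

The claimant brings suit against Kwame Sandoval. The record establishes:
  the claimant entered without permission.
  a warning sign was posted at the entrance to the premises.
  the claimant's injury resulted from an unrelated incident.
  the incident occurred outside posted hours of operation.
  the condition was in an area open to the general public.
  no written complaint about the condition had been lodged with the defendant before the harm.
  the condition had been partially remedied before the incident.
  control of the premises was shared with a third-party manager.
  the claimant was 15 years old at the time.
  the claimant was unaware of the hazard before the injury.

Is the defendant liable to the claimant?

No — not liable.

(a) public area — holds.
(b) during posted hours — not satisfied.
(c) no assumed risk — satisfied.
(1): T AND F AND T → false.
(i) entrant a minor — holds.
(ii) consent to enter — fails.
(a): T OR F → true.
(i) complaint lodged — fails.
(ii) exclusive control — not satisfied.
(iii) no signage posted — not satisfied.
(b): F OR F OR F → false.
So (2) is not satisfied (T AND F).
(3) no remedial action — not met.
So Overall is not satisfied (F OR F OR F).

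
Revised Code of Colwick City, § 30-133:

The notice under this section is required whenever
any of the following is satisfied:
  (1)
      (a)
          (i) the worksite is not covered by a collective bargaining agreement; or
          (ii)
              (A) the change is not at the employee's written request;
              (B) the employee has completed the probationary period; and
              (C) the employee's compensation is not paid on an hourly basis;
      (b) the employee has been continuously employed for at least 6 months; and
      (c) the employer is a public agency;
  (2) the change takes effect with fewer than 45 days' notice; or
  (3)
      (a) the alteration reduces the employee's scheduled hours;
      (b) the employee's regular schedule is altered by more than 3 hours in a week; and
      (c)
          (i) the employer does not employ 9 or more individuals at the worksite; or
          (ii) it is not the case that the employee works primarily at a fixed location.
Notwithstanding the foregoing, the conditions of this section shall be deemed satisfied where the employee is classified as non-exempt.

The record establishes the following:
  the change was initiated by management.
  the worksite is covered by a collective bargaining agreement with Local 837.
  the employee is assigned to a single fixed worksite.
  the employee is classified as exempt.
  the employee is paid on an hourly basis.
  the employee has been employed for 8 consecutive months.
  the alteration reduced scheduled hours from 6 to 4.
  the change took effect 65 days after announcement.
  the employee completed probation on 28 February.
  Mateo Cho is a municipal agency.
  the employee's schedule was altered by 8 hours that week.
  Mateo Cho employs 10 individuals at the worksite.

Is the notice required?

(i) no CBA — not met.
(A) not employee-requested — met.
(B) past probation — holds.
(C) not (hourly-paid) — not met.
(ii) = T AND T AND F = false.
(a) = F OR F = false.
(b) tenure ≥ 6 mo. — holds.
(c) public agency — satisfied.
(1): F AND T AND T → false.
(2) < 45 days' notice — fails.
(a) hours reduced — satisfied.
(b) schedule shift > 3h — met.
(i) not (≥ 9 at site) — not satisfied.
(ii) not (fixed location) — fails.
(c) = F OR F = false.
So (3) is not satisfied (T AND T AND F).
Overall = F OR F OR F = false.
Exception (non-exempt) — not satisfied.
Result: main false OR exception false → false.

No — not required.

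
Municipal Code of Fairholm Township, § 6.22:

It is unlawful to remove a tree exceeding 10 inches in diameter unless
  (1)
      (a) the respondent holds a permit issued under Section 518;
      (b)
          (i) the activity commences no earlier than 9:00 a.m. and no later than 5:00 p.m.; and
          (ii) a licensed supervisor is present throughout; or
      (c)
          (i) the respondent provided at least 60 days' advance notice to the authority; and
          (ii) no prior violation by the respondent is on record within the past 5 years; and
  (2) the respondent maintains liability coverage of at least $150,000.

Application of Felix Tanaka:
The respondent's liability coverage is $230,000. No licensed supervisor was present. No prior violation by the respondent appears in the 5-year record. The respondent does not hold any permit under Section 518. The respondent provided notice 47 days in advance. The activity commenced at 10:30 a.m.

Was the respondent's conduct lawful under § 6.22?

No — unlawful.

(a) holds permit — not satisfied.
(i) start within hours — holds.
(ii) supervisor present — not satisfied.
(b): T AND F → false.
(i) ≥60 days' notice — not met.
(ii) no prior violation — holds.
So (c) is not satisfied (F AND T).
So (1) is not satisfied (F OR F OR F).
(2) coverage ≥ $150,000 — holds.
So Overall is not satisfied (F AND T).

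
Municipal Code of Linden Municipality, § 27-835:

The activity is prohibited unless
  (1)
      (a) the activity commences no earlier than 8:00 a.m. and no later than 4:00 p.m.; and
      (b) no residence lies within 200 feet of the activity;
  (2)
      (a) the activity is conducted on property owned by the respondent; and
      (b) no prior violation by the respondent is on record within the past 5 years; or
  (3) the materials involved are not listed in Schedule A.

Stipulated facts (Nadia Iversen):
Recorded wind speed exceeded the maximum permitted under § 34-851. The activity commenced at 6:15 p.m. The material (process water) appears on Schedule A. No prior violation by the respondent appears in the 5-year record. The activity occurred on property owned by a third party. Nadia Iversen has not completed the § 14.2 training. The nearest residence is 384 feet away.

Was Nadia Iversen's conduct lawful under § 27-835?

(a) start within hours — not met.
(b) no residence in 200 ft — satisfied.
(1): F AND T → false.
(a) own property — not met.
(b) no prior violation — met.
(2): F AND T → false.
(3) not (Schedule A material) — not satisfied.
Overall = F OR F OR F = false.

No — unlawful.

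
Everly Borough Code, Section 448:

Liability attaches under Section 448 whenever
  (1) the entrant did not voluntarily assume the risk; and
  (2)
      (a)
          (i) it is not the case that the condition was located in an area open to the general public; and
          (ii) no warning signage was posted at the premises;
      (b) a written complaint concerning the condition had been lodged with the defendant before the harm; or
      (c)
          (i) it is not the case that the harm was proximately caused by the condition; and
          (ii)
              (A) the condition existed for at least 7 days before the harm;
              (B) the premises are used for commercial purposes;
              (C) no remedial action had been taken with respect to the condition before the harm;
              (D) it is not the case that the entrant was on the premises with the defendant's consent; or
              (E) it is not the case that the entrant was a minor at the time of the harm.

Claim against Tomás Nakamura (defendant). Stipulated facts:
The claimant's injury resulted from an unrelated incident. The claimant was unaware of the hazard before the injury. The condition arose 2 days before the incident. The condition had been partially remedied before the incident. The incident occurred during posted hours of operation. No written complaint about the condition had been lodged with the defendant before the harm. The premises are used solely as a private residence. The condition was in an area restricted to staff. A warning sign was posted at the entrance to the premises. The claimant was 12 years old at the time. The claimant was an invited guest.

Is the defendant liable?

No — not liable.

(1) no assumed risk — holds.
(i) not (public area) — holds.
(ii) no signage posted — fails.
(a): T AND F → false.
(b) complaint lodged — not met.
(i) not (proximate cause) — holds.
(A) condition ≥7 days old — not met.
(B) commercial use — fails.
(C) no remedial action — not satisfied.
(D) not (consent to enter) — fails.
(E) not (entrant a minor) — fails.
(ii): F OR F OR F OR F OR F → false.
(c) = T AND F = false.
(2): F OR F OR F → false.
Overall = T AND F = false.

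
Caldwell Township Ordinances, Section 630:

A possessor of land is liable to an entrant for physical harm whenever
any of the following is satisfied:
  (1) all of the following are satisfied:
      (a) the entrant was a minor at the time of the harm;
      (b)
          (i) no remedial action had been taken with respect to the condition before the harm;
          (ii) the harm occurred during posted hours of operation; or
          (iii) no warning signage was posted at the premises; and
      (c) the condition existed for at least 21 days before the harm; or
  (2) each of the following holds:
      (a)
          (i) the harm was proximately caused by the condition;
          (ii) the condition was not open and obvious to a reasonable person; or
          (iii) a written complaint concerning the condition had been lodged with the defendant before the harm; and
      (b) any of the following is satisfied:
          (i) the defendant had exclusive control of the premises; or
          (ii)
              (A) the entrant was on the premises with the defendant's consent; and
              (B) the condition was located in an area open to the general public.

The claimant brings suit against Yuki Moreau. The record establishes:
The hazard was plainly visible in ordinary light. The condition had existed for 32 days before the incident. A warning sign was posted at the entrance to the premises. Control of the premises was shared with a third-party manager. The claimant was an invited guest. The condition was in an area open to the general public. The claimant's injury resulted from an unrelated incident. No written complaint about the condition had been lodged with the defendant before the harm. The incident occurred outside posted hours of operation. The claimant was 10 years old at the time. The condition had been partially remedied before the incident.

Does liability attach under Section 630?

No — not liable.

(a) entrant a minor — satisfied.
(i) no remedial action — not satisfied.
(ii) during posted hours — not satisfied.
(iii) no signage posted — not satisfied.
So (b) is not satisfied (F OR F OR F).
(c) condition ≥21 days old — satisfied.
So (1) is not satisfied (T AND F AND T).
(i) proximate cause — fails.
(ii) not open/obvious — not satisfied.
(iii) complaint lodged — fails.
(a): F OR F OR F → false.
(i) exclusive control — fails.
(A) consent to enter — satisfied.
(B) public area — satisfied.
(ii) = T AND T = true.
(b): F OR T → true.
So (2) is not satisfied (F AND T).
Overall = F OR F = false.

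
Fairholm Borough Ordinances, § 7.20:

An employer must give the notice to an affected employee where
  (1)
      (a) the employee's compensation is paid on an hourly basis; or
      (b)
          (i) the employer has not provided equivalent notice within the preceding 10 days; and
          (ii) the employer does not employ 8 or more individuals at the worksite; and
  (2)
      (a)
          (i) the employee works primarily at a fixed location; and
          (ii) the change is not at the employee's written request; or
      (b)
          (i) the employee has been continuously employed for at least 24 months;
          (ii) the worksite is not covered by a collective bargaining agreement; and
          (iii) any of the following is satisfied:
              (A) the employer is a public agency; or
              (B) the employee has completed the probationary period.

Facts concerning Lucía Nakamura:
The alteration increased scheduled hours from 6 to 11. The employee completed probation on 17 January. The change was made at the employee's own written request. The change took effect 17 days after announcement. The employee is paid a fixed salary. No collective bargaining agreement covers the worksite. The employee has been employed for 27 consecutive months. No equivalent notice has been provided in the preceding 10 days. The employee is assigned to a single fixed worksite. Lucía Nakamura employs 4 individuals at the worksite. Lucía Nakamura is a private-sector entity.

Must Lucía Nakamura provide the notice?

(a) hourly-paid — fails.
(i) no recent notice — holds.
(ii) not (≥ 8 at site) — satisfied.
(b): T AND T → true.
So (1) is satisfied (F OR T).
(i) fixed location — holds.
(ii) not employee-requested — not satisfied.
(a) = T AND F = false.
(i) tenure ≥ 24 mo. — satisfied.
(ii) no CBA — holds.
(A) public agency — not satisfied.
(B) past probation — satisfied.
(iii): F OR T → true.
So (b) is satisfied (T AND T AND T).
(2): F OR T → true.
Overall: T AND T → true.

Yes — required.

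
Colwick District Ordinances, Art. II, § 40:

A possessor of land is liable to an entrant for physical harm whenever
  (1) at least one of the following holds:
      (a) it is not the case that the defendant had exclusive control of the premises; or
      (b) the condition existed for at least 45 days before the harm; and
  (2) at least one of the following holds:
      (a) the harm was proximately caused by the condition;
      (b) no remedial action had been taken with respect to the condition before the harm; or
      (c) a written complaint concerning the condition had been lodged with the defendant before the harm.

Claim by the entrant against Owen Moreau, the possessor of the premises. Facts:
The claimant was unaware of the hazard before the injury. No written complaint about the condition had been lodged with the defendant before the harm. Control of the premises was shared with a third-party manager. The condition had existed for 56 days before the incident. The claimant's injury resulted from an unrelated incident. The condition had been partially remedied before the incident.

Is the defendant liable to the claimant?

(a) not (exclusive control) — holds.
(b) condition ≥45 days old — met.
(1) = T OR T = true.
(a) proximate cause — not met.
(b) no remedial action — not satisfied.
(c) complaint lodged — fails.
(2) = F OR F OR F = false.
So Overall is not satisfied (T AND F).

No — not liable.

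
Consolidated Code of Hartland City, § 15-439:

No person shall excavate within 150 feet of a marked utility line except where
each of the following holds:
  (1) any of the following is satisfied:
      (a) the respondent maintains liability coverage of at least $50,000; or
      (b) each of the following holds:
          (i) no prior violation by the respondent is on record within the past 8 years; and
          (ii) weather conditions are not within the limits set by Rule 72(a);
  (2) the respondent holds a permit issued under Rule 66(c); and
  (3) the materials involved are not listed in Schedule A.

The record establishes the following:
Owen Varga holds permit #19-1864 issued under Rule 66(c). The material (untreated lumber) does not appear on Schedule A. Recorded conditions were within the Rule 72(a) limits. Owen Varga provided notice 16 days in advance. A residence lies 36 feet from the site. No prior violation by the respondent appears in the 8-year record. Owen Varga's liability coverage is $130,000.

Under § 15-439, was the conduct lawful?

Yes — lawful.

(a) coverage ≥ $50,000 — met.
(i) no prior violation — met.
(ii) not (weather ok) — not met.
(b) = T AND F = false.
So (1) is satisfied (T OR F).
(2) holds permit — met.
(3) not (Schedule A material) — met.
Overall = T AND T AND T = true.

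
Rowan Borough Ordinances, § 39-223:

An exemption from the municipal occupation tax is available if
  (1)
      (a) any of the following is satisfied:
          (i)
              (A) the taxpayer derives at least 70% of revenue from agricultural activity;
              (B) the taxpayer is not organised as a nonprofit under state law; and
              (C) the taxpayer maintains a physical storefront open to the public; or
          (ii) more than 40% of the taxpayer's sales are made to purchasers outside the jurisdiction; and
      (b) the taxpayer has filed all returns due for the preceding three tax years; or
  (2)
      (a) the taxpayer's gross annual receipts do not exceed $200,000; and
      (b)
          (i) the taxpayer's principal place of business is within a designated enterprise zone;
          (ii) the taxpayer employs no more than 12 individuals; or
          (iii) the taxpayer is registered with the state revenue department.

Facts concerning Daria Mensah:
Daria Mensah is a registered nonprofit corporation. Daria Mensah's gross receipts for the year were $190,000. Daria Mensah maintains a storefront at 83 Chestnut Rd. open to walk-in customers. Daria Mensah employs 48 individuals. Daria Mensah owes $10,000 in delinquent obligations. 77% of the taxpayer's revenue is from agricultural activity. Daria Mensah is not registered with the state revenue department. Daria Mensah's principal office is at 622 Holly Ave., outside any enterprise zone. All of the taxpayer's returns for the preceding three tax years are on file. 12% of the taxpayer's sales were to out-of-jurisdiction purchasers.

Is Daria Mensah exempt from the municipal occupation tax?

(A) ≥70% agricultural — holds.
(B) not (nonprofit) — not met.
(C) has storefront — met.
(i) = T AND F AND T = false.
(ii) >40% out-of-jur. sales — not satisfied.
(a) = F OR F = false.
(b) returns current — met.
So (1) is not satisfied (F AND T).
(a) receipts ≤ $200,000 — satisfied.
(i) in enterprise zone — fails.
(ii) ≤ 12 employees — not satisfied.
(iii) state-registered — not satisfied.
So (b) is not satisfied (F OR F OR F).
(2) = T AND F = false.
So Overall is not satisfied (F OR F).

No — not exempt.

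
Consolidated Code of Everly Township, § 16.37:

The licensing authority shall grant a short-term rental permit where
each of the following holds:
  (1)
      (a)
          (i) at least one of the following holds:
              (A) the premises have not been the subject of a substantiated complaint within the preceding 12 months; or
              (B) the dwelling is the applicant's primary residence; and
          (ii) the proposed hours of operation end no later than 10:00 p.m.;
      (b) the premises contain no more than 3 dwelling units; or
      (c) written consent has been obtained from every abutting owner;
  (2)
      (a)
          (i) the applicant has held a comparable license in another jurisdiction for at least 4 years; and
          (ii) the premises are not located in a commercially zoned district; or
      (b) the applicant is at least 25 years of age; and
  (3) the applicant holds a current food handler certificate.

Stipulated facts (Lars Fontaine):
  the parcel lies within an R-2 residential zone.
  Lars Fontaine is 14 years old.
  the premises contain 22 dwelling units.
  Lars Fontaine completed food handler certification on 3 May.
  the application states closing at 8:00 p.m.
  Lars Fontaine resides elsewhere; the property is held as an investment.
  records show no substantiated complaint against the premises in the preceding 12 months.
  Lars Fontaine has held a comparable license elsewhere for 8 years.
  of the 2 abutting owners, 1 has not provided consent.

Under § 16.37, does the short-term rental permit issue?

Yes — granted.

(A) no complaint in 12 mo. — met.
(B) primary residence — fails.
So (i) is satisfied (T OR F).
(ii) closes by 10 p.m. — met.
(a) = T AND T = true.
(b) ≤ 3 units — fails.
(c) all abutters consent — fails.
(1): T OR F OR F → true.
(i) prior license ≥ 4 yr — met.
(ii) not (commercially zoned) — satisfied.
(a) = T AND T = true.
(b) age ≥ 25 — not satisfied.
So (2) is satisfied (T OR F).
(3) food handler cert. — holds.
Overall = T AND T AND T = true.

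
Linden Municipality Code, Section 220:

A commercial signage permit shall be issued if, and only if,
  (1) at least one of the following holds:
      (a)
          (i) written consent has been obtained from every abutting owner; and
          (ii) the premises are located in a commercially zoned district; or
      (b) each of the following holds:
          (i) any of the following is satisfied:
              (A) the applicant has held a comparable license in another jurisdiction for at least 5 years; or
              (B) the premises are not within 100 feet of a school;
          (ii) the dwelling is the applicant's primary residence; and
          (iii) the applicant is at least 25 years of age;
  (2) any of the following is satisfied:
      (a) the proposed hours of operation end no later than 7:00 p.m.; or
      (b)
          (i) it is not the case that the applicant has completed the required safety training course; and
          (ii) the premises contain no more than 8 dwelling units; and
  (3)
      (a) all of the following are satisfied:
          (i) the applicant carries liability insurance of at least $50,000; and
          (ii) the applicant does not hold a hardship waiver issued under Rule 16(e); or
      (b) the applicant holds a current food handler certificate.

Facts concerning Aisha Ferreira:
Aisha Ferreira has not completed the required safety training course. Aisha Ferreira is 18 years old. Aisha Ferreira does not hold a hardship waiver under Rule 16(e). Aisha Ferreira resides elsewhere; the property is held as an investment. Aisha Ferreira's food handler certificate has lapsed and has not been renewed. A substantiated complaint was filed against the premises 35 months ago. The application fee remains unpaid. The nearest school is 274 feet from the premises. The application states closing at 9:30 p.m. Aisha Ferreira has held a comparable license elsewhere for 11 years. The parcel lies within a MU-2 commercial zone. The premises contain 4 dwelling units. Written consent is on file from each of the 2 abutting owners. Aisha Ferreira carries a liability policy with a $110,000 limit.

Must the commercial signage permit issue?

(i) all abutters consent — met.
(ii) commercially zoned — satisfied.
(a): T AND T → true.
(A) prior license ≥ 5 yr — holds.
(B) ≥100 ft from school — met.
So (i) is satisfied (T OR T).
(ii) primary residence — not satisfied.
(iii) age ≥ 25 — not met.
So (b) is not satisfied (T AND F AND F).
(1) = T OR F = true.
(a) closes by 7 p.m. — fails.
(i) not (safety training) — holds.
(ii) ≤ 8 units — holds.
(b): T AND T → true.
(2) = F OR T = true.
(i) insurance ≥ $50,000 — holds.
(ii) not (hardship waiver) — met.
(a) = T AND T = true.
(b) food handler cert. — fails.
So (3) is satisfied (T OR F).
Overall: T AND T AND T → true.

Yes — granted.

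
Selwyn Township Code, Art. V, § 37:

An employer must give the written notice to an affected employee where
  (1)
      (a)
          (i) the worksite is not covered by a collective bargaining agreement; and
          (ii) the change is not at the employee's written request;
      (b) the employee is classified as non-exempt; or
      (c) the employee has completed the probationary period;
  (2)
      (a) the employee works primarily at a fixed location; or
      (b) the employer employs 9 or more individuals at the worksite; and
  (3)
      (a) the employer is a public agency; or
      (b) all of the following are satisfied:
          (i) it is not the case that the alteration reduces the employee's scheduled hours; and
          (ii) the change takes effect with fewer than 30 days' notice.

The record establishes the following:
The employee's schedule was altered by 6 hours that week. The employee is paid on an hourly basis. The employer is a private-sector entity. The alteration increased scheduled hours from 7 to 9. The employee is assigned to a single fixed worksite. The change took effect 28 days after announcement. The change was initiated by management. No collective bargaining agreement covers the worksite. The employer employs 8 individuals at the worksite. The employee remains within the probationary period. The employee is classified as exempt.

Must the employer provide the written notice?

Yes — required.

(i) no CBA — satisfied.
(ii) not employee-requested — met.
(a) = T AND T = true.
(b) non-exempt — not met.
(c) past probation — not satisfied.
(1): T OR F OR F → true.
(a) fixed location — holds.
(b) ≥ 9 at site — not met.
(2) = T OR F = true.
(a) public agency — not met.
(i) not (hours reduced) — met.
(ii) < 30 days' notice — satisfied.
(b): T AND T → true.
So (3) is satisfied (F OR T).
So Overall is satisfied (T AND T AND T).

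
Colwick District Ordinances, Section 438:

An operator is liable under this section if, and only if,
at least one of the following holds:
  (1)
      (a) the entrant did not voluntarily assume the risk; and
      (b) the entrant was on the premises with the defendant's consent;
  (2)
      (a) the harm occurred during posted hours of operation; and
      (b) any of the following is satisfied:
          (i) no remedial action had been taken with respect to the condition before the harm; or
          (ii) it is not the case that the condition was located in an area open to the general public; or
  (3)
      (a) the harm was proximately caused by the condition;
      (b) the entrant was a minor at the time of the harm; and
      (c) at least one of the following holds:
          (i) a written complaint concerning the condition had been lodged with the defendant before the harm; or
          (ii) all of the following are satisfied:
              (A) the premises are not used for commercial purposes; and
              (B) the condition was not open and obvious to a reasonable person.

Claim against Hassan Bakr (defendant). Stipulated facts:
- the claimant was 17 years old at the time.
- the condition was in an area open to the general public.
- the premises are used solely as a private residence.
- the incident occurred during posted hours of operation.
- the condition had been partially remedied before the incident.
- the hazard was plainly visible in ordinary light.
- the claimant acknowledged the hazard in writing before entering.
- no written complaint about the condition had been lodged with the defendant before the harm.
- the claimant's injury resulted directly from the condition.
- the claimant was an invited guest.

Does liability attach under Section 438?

(a) no assumed risk — fails.
(b) consent to enter — satisfied.
(1) = F AND T = false.
(a) during posted hours — holds.
(i) no remedial action — not satisfied.
(ii) not (public area) — not satisfied.
(b): F OR F → false.
(2) = T AND F = false.
(a) proximate cause — holds.
(b) entrant a minor — met.
(i) complaint lodged — not met.
(A) not (commercial use) — satisfied.
(B) not open/obvious — not satisfied.
(ii): T AND F → false.
(c) = F OR F = false.
So (3) is not satisfied (T AND T AND F).
So Overall is not satisfied (F OR F OR F).

No — not liable.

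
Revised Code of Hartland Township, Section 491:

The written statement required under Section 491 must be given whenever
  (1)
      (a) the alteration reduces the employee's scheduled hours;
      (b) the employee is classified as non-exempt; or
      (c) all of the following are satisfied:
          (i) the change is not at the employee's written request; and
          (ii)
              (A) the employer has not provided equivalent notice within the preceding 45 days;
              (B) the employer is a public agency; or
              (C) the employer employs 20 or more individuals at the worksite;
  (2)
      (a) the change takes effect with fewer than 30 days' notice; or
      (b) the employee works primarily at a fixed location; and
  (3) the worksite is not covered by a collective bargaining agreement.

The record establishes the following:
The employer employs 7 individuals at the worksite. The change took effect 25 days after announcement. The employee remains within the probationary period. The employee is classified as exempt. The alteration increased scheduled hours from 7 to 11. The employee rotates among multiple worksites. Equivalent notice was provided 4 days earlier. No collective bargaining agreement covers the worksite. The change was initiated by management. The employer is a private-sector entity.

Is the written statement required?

(a) hours reduced — not satisfied.
(b) non-exempt — not satisfied.
(i) not employee-requested — satisfied.
(A) no recent notice — not satisfied.
(B) public agency — not satisfied.
(C) ≥ 20 at site — fails.
(ii): F OR F OR F → false.
So (c) is not satisfied (T AND F).
(1): F OR F OR F → false.
(a) < 30 days' notice — satisfied.
(b) fixed location — not satisfied.
(2): T OR F → true.
(3) no CBA — holds.
So Overall is not satisfied (F AND T AND T).

No — not required.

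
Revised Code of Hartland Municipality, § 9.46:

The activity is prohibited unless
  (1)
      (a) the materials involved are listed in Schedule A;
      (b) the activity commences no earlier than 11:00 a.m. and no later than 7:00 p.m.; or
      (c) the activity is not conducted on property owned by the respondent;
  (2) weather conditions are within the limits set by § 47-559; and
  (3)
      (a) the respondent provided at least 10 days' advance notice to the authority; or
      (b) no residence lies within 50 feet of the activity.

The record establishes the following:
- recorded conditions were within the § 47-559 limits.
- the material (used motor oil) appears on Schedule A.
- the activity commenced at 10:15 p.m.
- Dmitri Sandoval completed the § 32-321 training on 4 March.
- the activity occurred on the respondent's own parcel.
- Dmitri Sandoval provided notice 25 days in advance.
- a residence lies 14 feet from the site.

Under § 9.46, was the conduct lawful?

(a) Schedule A material — satisfied.
(b) start within hours — fails.
(c) not (own property) — not met.
(1): T OR F OR F → true.
(2) weather ok — satisfied.
(a) ≥10 days' notice — satisfied.
(b) no residence in 50 ft — fails.
(3) = T OR F = true.
Overall: T AND T AND T → true.

Yes — lawful.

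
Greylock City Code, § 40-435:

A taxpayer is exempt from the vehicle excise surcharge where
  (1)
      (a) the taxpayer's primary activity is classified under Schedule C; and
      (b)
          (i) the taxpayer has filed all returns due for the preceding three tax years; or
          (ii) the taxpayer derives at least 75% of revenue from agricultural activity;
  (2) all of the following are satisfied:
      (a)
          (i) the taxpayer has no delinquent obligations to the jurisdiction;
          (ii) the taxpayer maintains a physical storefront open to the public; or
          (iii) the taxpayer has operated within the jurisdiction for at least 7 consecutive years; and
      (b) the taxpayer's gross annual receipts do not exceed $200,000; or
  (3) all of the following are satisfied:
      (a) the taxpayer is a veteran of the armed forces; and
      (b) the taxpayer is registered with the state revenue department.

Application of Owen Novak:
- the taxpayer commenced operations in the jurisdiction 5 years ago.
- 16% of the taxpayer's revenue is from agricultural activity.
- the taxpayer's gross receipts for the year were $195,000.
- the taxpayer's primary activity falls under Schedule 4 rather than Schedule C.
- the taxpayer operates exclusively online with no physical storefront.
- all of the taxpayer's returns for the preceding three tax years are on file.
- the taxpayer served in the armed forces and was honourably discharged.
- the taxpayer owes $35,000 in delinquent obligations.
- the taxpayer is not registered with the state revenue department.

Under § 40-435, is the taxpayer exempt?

(a) Schedule C activity — not met.
(i) returns current — satisfied.
(ii) ≥75% agricultural — not met.
(b): T OR F → true.
(1) = F AND T = false.
(i) no delinquency — not met.
(ii) has storefront — fails.
(iii) ≥ 7 yrs in jurisdiction — fails.
So (a) is not satisfied (F OR F OR F).
(b) receipts ≤ $200,000 — met.
So (2) is not satisfied (F AND T).
(a) veteran — holds.
(b) state-registered — fails.
So (3) is not satisfied (T AND F).
So Overall is not satisfied (F OR F OR F).

No — not exempt.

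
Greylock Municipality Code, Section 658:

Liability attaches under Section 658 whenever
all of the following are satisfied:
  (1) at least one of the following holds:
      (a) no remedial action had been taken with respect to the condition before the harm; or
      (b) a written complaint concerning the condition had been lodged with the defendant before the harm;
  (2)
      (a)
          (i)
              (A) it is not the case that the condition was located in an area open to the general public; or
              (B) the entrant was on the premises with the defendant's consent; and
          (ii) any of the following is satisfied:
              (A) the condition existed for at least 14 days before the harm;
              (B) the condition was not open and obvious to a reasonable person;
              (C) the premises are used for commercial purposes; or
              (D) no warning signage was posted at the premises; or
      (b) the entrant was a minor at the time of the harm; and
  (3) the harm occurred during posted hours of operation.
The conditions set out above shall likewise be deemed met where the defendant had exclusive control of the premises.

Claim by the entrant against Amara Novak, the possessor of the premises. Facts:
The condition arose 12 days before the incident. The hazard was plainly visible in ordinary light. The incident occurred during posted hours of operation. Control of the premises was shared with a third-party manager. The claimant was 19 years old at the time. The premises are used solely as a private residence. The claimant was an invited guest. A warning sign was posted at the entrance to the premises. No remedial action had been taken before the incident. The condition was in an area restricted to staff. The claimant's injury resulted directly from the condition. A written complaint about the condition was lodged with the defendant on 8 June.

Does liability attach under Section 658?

(a) no remedial action — satisfied.
(b) complaint lodged — met.
So (1) is satisfied (T OR T).
(A) not (public area) — holds.
(B) consent to enter — satisfied.
(i) = T OR T = true.
(A) condition ≥14 days old — not satisfied.
(B) not open/obvious — not satisfied.
(C) commercial use — not satisfied.
(D) no signage posted — not met.
(ii) = F OR F OR F OR F = false.
(a): T AND F → false.
(b) entrant a minor — not met.
So (2) is not satisfied (F OR F).
(3) during posted hours — satisfied.
So Overall is not satisfied (T AND F AND T).
Exception (exclusive control) — not satisfied.
Result: main false OR exception false → false.

No — not liable.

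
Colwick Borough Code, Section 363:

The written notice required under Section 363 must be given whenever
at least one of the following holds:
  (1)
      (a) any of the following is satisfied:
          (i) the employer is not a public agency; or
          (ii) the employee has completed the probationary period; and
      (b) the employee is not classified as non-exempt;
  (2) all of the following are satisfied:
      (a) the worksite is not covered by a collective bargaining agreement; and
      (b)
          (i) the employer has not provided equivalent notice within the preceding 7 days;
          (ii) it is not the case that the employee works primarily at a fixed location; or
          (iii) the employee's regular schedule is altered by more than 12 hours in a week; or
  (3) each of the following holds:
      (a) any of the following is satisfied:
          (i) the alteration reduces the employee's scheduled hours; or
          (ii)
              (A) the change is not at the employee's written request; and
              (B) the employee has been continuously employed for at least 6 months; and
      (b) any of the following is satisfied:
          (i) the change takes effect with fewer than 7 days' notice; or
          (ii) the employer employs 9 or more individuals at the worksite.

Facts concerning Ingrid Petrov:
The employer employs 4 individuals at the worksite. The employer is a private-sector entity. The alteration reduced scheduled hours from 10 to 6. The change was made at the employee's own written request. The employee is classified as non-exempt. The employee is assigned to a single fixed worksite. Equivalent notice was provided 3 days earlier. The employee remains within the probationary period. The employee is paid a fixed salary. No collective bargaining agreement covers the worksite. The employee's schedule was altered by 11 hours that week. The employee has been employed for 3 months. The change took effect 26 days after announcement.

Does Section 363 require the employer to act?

(i) not (public agency) — met.
(ii) past probation — not satisfied.
(a): T OR F → true.
(b) not (non-exempt) — not met.
(1) = T AND F = false.
(a) no CBA — satisfied.
(i) no recent notice — not met.
(ii) not (fixed location) — not satisfied.
(iii) schedule shift > 12h — not met.
(b) = F OR F OR F = false.
So (2) is not satisfied (T AND F).
(i) hours reduced — holds.
(A) not employee-requested — not met.
(B) tenure ≥ 6 mo. — fails.
(ii): F AND F → false.
So (a) is satisfied (T OR F).
(i) < 7 days' notice — not satisfied.
(ii) ≥ 9 at site — fails.
So (b) is not satisfied (F OR F).
(3): T AND F → false.
Overall: F OR F OR F → false.

No — not required.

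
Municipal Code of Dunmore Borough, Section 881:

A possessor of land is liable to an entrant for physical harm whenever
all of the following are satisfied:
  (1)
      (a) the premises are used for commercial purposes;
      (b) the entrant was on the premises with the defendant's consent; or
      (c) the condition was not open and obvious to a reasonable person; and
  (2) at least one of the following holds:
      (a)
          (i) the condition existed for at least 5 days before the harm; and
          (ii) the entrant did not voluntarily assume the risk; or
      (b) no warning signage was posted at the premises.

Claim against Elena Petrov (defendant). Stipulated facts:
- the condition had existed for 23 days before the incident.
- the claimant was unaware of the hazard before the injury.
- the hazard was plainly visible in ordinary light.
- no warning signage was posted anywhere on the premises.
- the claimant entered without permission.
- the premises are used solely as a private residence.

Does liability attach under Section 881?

No — not liable.

(a) commercial use — fails.
(b) consent to enter — not met.
(c) not open/obvious — fails.
(1): F OR F OR F → false.
(i) condition ≥5 days old — satisfied.
(ii) no assumed risk — satisfied.
So (a) is satisfied (T AND T).
(b) no signage posted — met.
(2) = T OR T = true.
Overall: F AND T → false.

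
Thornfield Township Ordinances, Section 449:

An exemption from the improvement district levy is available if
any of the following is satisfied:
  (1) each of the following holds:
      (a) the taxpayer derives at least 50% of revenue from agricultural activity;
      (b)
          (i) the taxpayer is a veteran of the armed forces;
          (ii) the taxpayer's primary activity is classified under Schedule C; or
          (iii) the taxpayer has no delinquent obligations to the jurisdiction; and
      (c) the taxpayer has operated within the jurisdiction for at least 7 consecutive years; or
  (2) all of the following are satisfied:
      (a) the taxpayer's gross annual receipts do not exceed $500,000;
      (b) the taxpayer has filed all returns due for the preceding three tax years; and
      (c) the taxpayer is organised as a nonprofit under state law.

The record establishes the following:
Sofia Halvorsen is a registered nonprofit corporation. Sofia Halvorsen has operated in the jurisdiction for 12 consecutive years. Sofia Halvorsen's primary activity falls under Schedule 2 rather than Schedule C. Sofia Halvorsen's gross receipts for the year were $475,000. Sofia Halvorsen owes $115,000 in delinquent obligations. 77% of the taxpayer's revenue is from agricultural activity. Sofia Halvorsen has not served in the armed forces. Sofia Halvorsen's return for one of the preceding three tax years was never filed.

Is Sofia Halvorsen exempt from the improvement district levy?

(a) ≥50% agricultural — met.
(i) veteran — not satisfied.
(ii) Schedule C activity — not satisfied.
(iii) no delinquency — not met.
(b): F OR F OR F → false.
(c) ≥ 7 yrs in jurisdiction — holds.
(1): T AND F AND T → false.
(a) receipts ≤ $500,000 — holds.
(b) returns current — fails.
(c) nonprofit — holds.
(2) = T AND F AND T = false.
Overall: F OR F → false.

No — not exempt.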